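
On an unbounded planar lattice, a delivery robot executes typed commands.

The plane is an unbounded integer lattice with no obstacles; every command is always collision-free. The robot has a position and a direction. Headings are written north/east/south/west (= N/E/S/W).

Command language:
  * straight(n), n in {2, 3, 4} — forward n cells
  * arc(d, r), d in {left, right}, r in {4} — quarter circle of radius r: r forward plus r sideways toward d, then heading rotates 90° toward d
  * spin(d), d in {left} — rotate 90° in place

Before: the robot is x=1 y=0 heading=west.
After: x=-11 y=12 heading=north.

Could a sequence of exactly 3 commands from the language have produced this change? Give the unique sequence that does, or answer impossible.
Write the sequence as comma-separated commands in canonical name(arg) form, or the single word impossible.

arc(right, 4), arc(left, 4), arc(right, 4)

key: cell and facing (now N) both changed — the 3 commands mix motion and turning
start: x=1 y=0 heading=west
t=1 arc(right, 4) ⇒ x=-3 y=4 heading=north
t=2 arc(left, 4) ⇒ x=-7 y=8 heading=west
t=3 arc(right, 4) ⇒ x=-11 y=12 heading=north
no rival 3-sequence matches.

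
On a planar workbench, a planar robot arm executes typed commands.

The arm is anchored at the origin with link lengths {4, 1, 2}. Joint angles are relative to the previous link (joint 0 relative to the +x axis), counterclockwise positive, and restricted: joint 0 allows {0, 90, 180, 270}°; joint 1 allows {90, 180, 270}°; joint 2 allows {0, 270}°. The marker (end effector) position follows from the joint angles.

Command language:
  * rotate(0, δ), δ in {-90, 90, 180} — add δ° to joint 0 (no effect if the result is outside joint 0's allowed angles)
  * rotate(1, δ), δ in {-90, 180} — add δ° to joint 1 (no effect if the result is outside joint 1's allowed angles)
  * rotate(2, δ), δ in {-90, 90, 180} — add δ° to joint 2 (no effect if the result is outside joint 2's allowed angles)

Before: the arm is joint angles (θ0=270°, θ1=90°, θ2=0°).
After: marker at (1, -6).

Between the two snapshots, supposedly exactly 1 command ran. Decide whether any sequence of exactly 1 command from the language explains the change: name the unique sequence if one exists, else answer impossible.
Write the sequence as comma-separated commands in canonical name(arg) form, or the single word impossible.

t0: joint angles (θ0=270°, θ1=90°, θ2=0°)
t=1 rotate(2, -90) ⇒ joint angles (θ0=270°, θ1=90°, θ2=270°)
no rival 1-sequence matches.

rotate(2, -90)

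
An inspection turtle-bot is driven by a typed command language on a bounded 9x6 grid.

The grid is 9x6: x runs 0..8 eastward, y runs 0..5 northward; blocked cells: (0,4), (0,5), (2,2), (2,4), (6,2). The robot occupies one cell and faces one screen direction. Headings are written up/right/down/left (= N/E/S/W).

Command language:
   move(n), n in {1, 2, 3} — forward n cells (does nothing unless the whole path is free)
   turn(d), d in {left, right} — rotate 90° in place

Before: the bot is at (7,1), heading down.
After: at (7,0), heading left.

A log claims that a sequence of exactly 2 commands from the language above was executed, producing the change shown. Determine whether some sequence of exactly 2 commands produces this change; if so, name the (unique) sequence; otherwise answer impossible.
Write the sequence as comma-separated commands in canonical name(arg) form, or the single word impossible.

key: running turn(right) before move(1) would end elsewhere — order is forced
t0: at (7,1), heading down
[1] after move(1): at (7,0), heading down
[2] after turn(right): at (7,0), heading left
no other 2-command option fits: unique.

move(1), turn(right)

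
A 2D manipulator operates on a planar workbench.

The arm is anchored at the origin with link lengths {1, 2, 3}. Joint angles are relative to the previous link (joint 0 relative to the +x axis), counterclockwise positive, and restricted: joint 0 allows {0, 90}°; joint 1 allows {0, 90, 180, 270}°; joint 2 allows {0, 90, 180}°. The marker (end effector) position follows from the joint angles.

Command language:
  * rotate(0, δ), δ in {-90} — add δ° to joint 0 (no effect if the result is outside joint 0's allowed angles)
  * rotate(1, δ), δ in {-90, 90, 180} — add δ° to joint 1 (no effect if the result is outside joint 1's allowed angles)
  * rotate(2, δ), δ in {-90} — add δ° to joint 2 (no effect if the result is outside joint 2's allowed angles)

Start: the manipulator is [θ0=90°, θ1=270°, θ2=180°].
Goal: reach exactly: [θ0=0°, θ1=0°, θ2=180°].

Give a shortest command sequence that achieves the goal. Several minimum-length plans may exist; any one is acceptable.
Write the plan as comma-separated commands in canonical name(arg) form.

rotate(1, 90), rotate(0, -90)

begin: [θ0=90°, θ1=270°, θ2=180°]
t=1 rotate(1, 90) ⇒ [θ0=90°, θ1=0°, θ2=180°]
t=2 rotate(0, -90) ⇒ [θ0=0°, θ1=0°, θ2=180°]
shorter routes all fall short; 2 is best.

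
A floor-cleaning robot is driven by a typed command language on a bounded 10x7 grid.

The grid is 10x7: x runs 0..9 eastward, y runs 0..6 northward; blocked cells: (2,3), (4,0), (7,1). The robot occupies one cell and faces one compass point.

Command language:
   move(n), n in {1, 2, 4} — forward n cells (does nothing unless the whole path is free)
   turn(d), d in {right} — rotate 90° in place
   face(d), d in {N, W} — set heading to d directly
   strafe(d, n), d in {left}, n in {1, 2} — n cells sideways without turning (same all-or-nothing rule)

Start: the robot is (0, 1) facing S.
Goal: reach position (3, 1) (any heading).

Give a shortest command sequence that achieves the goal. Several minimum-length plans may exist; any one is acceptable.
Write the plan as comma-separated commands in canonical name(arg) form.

start: (0, 1) facing S
step 1 (strafe(left, 2)): (2, 1) facing S
step 2 (strafe(left, 1)): (3, 1) facing S
no 1-step plan works, so 2 is optimal.

strafe(left, 2), strafe(left, 1)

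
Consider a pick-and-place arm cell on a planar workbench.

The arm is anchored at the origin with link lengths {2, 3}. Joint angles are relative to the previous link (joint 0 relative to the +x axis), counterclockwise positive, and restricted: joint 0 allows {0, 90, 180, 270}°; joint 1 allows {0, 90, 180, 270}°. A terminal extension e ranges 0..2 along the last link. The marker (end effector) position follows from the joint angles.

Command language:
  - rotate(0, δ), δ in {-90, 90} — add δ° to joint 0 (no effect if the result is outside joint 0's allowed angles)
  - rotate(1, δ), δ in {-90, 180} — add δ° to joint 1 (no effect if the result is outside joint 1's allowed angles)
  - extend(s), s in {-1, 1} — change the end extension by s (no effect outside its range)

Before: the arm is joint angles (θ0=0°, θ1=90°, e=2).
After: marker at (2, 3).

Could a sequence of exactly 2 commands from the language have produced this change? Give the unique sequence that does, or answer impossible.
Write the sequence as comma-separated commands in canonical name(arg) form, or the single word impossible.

initial: joint angles (θ0=0°, θ1=90°, e=2)
[1] after extend(-1): joint angles (θ0=0°, θ1=90°, e=1)
[2] after extend(-1): joint angles (θ0=0°, θ1=90°, e=0)
no other 2-command option fits: unique.

extend(-1), extend(-1)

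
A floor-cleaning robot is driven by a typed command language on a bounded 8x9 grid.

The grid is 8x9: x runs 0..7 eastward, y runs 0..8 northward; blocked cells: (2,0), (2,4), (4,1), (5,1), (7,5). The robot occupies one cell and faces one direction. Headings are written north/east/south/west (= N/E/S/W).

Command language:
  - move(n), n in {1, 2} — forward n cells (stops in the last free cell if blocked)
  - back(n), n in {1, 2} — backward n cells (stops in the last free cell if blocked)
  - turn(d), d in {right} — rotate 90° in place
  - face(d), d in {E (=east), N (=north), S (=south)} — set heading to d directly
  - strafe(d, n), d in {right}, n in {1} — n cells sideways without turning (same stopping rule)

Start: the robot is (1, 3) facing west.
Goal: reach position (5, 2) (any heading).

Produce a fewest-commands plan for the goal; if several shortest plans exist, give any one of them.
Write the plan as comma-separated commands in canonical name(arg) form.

face(E), move(2), move(2), strafe(right, 1)

from: (1, 3) facing west
step 1 (face(E)): (1, 3) facing east
step 2 (move(2)): (3, 3) facing east
step 3 (move(2)): (5, 3) facing east
step 4 (strafe(right, 1)): (5, 2) facing east
nothing shorter than 4 reaches the goal.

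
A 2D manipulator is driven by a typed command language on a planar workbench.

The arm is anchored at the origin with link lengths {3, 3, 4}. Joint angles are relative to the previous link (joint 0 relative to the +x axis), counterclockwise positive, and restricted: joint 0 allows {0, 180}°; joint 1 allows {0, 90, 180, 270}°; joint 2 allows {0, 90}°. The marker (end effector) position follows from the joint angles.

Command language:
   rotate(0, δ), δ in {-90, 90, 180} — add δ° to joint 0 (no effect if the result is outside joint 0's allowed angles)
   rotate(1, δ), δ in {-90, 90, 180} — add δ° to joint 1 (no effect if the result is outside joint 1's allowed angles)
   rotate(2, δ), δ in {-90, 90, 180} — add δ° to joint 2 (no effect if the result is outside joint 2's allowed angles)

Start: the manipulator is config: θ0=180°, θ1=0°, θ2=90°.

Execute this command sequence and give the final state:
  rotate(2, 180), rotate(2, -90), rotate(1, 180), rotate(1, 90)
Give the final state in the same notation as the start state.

config: θ0=180°, θ1=270°, θ2=0°

t0: config: θ0=180°, θ1=0°, θ2=90°
step 1 (rotate(2, 180)): config: θ0=180°, θ1=0°, θ2=90°
step 2 (rotate(2, -90)): config: θ0=180°, θ1=0°, θ2=0°
step 3 (rotate(1, 180)): config: θ0=180°, θ1=180°, θ2=0°
step 4 (rotate(1, 90)): config: θ0=180°, θ1=270°, θ2=0°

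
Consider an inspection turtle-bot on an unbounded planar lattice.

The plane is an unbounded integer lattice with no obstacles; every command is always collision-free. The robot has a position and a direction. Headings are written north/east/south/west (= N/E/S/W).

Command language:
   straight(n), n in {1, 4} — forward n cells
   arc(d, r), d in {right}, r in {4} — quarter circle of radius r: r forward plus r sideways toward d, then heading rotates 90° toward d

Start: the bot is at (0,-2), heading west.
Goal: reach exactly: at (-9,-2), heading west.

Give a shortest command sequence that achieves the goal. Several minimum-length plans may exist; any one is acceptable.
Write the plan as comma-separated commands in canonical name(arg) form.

start: at (0,-2), heading west
[1] after straight(1): at (-1,-2), heading west
[2] after straight(4): at (-5,-2), heading west
[3] after straight(4): at (-9,-2), heading west
no 2-step plan works, so 3 is optimal.

straight(1), straight(4), straight(4)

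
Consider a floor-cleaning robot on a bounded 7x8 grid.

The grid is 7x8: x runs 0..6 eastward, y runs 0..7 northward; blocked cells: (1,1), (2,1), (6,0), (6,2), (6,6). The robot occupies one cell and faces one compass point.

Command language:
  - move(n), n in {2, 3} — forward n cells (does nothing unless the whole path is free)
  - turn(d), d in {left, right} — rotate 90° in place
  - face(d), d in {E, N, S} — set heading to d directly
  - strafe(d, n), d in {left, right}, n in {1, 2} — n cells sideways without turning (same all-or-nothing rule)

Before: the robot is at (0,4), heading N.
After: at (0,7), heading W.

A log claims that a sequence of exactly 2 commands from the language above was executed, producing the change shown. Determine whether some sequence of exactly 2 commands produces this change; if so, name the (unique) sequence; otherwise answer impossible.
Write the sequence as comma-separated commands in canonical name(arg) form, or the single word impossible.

key: cell and facing (now W) both changed — the 2 commands mix motion and turning
begin: at (0,4), heading N
step 1 (move(3)): at (0,7), heading N
step 2 (turn(left)): at (0,7), heading W
uniquely the one of 121 2-step routes that fits.

move(3), turn(left)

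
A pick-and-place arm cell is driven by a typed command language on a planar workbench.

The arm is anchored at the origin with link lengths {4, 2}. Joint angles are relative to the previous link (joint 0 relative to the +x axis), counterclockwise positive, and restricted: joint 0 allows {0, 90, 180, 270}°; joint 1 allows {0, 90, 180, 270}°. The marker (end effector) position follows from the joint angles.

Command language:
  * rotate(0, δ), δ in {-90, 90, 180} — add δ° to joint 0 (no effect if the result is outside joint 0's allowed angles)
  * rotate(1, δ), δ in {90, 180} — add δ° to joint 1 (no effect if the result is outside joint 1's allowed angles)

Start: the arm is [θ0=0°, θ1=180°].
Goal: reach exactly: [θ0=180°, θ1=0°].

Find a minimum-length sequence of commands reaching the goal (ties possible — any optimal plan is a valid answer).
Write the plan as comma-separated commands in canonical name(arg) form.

begin: [θ0=0°, θ1=180°]
[1] after rotate(0, 180): [θ0=180°, θ1=180°]
[2] after rotate(1, 180): [θ0=180°, θ1=0°]
shorter routes all fall short; 2 is best.

rotate(0, 180), rotate(1, 180)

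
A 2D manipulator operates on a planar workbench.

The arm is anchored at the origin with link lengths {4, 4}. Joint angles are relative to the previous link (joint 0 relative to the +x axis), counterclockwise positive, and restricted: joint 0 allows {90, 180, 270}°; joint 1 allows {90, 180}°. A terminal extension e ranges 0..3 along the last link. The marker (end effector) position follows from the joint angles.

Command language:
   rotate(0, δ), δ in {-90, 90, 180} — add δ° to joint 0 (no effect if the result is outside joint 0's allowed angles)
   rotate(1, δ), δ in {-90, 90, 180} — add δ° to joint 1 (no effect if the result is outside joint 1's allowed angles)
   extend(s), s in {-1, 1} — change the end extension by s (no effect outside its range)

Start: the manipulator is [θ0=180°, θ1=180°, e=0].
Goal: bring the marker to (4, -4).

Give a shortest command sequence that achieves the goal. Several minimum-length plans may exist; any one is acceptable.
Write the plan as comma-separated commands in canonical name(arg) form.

rotate(1, -90), rotate(0, 90)

from: [θ0=180°, θ1=180°, e=0]
t=1 rotate(1, -90) ⇒ [θ0=180°, θ1=90°, e=0]
t=2 rotate(0, 90) ⇒ [θ0=270°, θ1=90°, e=0]
nothing shorter than 2 reaches the goal.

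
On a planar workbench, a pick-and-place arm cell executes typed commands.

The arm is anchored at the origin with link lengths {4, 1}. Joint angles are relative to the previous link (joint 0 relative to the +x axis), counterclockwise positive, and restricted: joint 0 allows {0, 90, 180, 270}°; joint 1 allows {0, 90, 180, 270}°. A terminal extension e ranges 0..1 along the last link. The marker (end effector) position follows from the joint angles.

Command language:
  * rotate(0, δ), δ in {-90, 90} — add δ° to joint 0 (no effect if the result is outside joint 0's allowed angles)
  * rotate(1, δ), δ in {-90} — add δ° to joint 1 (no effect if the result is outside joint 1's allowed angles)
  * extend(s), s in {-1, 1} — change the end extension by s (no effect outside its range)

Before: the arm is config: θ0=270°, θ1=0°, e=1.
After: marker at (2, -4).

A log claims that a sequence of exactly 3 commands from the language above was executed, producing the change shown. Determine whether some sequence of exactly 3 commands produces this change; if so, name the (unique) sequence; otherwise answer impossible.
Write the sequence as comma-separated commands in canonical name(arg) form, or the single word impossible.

start: config: θ0=270°, θ1=0°, e=1
step 1 (rotate(1, -90)): config: θ0=270°, θ1=270°, e=1
step 2 (rotate(1, -90)): config: θ0=270°, θ1=180°, e=1
step 3 (rotate(1, -90)): config: θ0=270°, θ1=90°, e=1
uniquely the one of 125 3-step routes that fits.

rotate(1, -90), rotate(1, -90), rotate(1, -90)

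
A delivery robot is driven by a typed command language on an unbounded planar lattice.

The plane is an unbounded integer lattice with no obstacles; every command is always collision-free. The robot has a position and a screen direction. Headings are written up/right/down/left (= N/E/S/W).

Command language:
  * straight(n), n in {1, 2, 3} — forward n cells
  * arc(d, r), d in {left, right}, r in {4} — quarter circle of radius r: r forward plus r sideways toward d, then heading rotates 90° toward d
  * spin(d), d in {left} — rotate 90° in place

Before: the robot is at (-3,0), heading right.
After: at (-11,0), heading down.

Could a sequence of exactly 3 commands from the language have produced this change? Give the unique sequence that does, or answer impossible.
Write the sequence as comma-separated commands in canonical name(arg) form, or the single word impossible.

key: order matters: swapping spin(left) and arc(left, 4) lands elsewhere
begin: at (-3,0), heading right
step 1 (spin(left)): at (-3,0), heading up
step 2 (arc(left, 4)): at (-7,4), heading left
step 3 (arc(left, 4)): at (-11,0), heading down
all 216 alternatives checked — unique.

spin(left), arc(left, 4), arc(left, 4)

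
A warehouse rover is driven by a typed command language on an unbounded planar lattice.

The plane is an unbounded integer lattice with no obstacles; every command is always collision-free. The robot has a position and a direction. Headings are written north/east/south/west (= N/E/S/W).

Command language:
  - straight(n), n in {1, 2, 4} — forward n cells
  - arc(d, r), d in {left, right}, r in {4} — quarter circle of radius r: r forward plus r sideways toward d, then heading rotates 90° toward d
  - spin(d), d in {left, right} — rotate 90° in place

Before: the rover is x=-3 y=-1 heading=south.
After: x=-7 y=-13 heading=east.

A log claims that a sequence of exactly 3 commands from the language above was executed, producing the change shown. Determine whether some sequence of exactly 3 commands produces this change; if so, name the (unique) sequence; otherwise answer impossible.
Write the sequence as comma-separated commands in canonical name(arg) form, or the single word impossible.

key: order matters: swapping arc(right, 4) and arc(left, 4) lands elsewhere
begin: x=-3 y=-1 heading=south
t=1 arc(right, 4) ⇒ x=-7 y=-5 heading=west
t=2 arc(left, 4) ⇒ x=-11 y=-9 heading=south
t=3 arc(left, 4) ⇒ x=-7 y=-13 heading=east
no other 3-command option fits: unique.

arc(right, 4), arc(left, 4), arc(left, 4)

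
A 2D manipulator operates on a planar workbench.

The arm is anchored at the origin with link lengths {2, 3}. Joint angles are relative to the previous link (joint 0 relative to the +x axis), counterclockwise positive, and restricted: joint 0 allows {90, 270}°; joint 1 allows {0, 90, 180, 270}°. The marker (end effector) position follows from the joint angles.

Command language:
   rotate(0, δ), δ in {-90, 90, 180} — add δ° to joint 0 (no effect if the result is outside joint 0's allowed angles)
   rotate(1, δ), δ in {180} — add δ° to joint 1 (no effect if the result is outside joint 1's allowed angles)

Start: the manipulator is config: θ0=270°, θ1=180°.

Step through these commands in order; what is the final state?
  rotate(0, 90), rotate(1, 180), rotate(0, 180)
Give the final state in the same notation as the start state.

config: θ0=90°, θ1=0°

initial: config: θ0=270°, θ1=180°
t=1 rotate(0, 90) ⇒ config: θ0=270°, θ1=180°
t=2 rotate(1, 180) ⇒ config: θ0=270°, θ1=0°
t=3 rotate(0, 180) ⇒ config: θ0=90°, θ1=0°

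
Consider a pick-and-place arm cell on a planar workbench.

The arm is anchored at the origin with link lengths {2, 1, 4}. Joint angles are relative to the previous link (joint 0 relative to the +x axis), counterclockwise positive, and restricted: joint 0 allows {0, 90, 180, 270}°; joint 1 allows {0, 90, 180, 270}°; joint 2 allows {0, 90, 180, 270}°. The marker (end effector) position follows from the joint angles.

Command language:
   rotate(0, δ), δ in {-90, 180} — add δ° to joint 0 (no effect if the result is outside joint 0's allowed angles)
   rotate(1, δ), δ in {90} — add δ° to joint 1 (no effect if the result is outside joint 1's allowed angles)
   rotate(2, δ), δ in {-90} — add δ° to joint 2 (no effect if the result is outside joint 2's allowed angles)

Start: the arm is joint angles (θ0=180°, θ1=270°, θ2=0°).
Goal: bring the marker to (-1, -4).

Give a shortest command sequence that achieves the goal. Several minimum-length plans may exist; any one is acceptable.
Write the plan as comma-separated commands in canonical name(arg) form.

initial: joint angles (θ0=180°, θ1=270°, θ2=0°)
step 1 (rotate(1, 90)): joint angles (θ0=180°, θ1=0°, θ2=0°)
step 2 (rotate(1, 90)): joint angles (θ0=180°, θ1=90°, θ2=0°)
step 3 (rotate(1, 90)): joint angles (θ0=180°, θ1=180°, θ2=0°)
step 4 (rotate(2, -90)): joint angles (θ0=180°, θ1=180°, θ2=270°)
minimal: 4 command(s), checked below 4.

rotate(1, 90), rotate(1, 90), rotate(1, 90), rotate(2, -90)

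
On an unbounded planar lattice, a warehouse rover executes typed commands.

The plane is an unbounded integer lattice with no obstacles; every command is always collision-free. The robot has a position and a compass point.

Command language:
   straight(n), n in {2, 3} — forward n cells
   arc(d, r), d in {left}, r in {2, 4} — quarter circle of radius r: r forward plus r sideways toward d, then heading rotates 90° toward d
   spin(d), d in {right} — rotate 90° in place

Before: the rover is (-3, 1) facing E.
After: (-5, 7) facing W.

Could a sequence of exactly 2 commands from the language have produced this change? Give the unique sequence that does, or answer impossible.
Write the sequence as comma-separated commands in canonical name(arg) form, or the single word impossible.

key: cell and facing (now W) both changed — the 2 commands mix motion and turning
from: (-3, 1) facing E
1. arc(left, 2) → (-1, 3) facing N
2. arc(left, 4) → (-5, 7) facing W
all 25 alternatives checked — unique.

arc(left, 2), arc(left, 4)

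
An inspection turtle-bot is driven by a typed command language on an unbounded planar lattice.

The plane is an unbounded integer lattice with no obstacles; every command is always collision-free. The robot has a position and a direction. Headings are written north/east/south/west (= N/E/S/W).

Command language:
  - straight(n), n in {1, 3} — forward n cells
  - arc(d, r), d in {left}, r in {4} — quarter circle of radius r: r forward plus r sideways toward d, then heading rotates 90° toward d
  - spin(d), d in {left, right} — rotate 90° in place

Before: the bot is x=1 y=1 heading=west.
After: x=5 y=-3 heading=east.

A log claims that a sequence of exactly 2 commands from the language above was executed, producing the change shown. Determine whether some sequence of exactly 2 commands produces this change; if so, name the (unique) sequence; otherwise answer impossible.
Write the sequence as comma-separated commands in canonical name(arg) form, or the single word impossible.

key: running arc(left, 4) before spin(left) would end elsewhere — order is forced
from: x=1 y=1 heading=west
step 1 (spin(left)): x=1 y=1 heading=south
step 2 (arc(left, 4)): x=5 y=-3 heading=east
no rival 2-sequence matches.

spin(left), arc(left, 4)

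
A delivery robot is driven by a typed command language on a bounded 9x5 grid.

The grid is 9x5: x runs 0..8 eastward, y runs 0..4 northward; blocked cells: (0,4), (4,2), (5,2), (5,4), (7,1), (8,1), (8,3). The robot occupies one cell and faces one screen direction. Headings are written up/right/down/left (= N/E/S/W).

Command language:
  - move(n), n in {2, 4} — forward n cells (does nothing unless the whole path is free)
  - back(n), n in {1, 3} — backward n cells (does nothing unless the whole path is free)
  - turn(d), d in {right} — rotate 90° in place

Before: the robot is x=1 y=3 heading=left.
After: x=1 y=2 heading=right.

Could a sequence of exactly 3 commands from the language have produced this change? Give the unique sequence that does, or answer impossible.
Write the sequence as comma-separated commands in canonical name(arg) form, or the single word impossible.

turn(right), back(1), turn(right)

key: position moved to (1,2) AND the heading swung to E — translation plus rotation needed
start: x=1 y=3 heading=left
[1] after turn(right): x=1 y=3 heading=up
[2] after back(1): x=1 y=2 heading=up
[3] after turn(right): x=1 y=2 heading=right
no other 3-command option fits: unique.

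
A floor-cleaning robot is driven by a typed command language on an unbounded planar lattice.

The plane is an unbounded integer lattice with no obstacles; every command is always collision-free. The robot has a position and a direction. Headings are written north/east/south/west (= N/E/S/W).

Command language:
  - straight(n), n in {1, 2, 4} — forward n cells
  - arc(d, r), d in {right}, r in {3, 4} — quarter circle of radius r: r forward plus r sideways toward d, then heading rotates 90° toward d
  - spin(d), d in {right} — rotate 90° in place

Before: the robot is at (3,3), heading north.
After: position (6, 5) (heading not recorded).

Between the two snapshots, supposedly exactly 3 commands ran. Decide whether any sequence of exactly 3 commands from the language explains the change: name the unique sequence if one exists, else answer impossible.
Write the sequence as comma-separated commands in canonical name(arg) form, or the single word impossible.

arc(right, 3), spin(right), straight(1)

key: running straight(1) before arc(right, 3) would end elsewhere — order is forced
begin: at (3,3), heading north
t=1 arc(right, 3) ⇒ at (6,6), heading east
t=2 spin(right) ⇒ at (6,6), heading south
t=3 straight(1) ⇒ at (6,5), heading south
no other 3-command option fits: unique.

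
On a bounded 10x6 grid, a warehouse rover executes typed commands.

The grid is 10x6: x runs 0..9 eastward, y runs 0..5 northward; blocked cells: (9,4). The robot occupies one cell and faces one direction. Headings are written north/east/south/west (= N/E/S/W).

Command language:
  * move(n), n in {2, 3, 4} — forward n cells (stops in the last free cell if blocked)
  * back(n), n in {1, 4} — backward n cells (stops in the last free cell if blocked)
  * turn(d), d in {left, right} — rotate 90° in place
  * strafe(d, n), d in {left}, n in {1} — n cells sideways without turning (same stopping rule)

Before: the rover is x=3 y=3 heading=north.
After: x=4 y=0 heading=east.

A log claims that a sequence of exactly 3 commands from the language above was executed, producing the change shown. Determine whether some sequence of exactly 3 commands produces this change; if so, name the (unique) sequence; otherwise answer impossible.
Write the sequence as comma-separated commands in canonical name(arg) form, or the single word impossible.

every 3-command combo misses the target.

impossible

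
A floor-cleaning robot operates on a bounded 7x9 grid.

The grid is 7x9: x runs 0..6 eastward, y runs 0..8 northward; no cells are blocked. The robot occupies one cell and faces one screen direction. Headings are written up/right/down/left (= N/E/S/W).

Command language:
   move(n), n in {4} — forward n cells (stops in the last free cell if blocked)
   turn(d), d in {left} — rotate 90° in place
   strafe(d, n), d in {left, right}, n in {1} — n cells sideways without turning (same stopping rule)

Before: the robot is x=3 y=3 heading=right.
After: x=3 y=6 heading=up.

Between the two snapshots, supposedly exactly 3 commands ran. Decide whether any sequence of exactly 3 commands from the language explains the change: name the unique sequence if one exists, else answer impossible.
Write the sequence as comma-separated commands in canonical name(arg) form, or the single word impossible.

key: cell and facing (now N) both changed — the 3 commands mix motion and turning
start: x=3 y=3 heading=right
step 1 (strafe(right, 1)): x=3 y=2 heading=right
step 2 (turn(left)): x=3 y=2 heading=up
step 3 (move(4)): x=3 y=6 heading=up
all 64 alternatives checked — unique.

strafe(right, 1), turn(left), move(4)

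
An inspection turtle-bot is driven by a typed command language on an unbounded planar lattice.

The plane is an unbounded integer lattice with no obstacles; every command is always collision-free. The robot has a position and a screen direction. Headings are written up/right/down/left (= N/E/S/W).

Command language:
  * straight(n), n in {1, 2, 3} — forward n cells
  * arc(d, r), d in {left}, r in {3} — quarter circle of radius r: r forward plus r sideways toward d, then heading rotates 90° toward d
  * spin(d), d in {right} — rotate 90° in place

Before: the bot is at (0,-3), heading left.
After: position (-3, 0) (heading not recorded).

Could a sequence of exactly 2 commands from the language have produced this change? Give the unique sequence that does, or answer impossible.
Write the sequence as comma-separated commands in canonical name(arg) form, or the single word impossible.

spin(right), arc(left, 3)

key: running arc(left, 3) before spin(right) would end elsewhere — order is forced
begin: at (0,-3), heading left
step 1 (spin(right)): at (0,-3), heading up
step 2 (arc(left, 3)): at (-3,0), heading left
all 25 alternatives checked — unique.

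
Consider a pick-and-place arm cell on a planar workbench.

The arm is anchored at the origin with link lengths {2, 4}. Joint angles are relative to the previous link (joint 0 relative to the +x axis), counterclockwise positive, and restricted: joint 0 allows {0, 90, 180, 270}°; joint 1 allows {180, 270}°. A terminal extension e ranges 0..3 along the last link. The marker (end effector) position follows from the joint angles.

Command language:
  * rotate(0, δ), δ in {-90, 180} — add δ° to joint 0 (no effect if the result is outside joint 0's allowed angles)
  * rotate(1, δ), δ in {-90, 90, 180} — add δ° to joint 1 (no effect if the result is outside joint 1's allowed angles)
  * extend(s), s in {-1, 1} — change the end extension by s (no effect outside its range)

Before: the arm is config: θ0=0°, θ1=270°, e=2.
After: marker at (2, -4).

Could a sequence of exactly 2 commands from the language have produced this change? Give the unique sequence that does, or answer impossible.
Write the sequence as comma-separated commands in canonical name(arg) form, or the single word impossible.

t0: config: θ0=0°, θ1=270°, e=2
1. extend(-1) → config: θ0=0°, θ1=270°, e=1
2. extend(-1) → config: θ0=0°, θ1=270°, e=0
no other 2-command option fits: unique.

extend(-1), extend(-1)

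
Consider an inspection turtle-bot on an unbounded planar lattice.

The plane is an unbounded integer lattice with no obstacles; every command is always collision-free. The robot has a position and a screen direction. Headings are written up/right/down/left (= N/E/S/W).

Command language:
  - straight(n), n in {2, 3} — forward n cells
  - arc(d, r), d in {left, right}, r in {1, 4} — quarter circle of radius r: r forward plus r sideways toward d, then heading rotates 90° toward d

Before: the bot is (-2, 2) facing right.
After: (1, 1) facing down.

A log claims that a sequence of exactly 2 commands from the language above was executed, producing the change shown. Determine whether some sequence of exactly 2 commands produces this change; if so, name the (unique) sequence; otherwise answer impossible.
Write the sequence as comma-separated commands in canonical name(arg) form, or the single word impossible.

key: position moved to (1,1) AND the heading swung to S — translation plus rotation needed
from: (-2, 2) facing right
step 1 (straight(2)): (0, 2) facing right
step 2 (arc(right, 1)): (1, 1) facing down
no other 2-command option fits: unique.

straight(2), arc(right, 1)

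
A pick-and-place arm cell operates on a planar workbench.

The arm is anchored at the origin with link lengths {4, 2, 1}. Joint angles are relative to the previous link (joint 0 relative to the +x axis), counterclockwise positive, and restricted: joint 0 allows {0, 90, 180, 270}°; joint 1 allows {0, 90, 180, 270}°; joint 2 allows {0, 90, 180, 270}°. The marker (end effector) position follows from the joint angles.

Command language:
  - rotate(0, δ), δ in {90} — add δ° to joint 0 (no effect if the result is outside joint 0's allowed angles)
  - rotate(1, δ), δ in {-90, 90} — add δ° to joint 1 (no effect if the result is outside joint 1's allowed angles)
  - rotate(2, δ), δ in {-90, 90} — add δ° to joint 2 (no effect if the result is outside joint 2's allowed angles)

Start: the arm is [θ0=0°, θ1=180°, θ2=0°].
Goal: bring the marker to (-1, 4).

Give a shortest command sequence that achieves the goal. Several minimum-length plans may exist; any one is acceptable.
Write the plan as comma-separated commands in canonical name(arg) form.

rotate(2, -90), rotate(2, -90), rotate(0, 90), rotate(1, -90)

t0: [θ0=0°, θ1=180°, θ2=0°]
t=1 rotate(2, -90) ⇒ [θ0=0°, θ1=180°, θ2=270°]
t=2 rotate(2, -90) ⇒ [θ0=0°, θ1=180°, θ2=180°]
t=3 rotate(0, 90) ⇒ [θ0=90°, θ1=180°, θ2=180°]
t=4 rotate(1, -90) ⇒ [θ0=90°, θ1=90°, θ2=180°]
no 3-step plan works, so 4 is optimal.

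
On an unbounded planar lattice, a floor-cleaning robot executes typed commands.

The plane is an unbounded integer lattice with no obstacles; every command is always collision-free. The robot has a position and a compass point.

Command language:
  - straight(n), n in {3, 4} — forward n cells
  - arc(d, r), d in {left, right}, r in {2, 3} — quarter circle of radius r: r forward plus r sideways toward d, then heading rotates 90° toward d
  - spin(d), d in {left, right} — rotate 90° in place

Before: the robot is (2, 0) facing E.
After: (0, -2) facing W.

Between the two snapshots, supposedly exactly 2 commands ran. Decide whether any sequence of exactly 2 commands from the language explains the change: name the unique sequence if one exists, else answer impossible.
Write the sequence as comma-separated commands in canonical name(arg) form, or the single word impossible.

key: running arc(right, 2) before spin(right) would end elsewhere — order is forced
begin: (2, 0) facing E
[1] after spin(right): (2, 0) facing S
[2] after arc(right, 2): (0, -2) facing W
no other 2-command option fits: unique.

spin(right), arc(right, 2)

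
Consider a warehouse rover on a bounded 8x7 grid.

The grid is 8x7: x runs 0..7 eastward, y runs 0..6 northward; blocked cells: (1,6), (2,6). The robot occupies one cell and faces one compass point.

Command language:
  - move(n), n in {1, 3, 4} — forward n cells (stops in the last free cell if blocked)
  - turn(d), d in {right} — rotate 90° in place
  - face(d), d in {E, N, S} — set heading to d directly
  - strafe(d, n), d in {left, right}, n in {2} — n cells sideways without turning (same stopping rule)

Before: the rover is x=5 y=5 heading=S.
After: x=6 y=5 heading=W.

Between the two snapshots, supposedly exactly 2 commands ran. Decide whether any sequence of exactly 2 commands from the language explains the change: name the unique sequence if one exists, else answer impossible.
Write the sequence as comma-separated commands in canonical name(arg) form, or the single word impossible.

impossible

no 2-step route produces this change.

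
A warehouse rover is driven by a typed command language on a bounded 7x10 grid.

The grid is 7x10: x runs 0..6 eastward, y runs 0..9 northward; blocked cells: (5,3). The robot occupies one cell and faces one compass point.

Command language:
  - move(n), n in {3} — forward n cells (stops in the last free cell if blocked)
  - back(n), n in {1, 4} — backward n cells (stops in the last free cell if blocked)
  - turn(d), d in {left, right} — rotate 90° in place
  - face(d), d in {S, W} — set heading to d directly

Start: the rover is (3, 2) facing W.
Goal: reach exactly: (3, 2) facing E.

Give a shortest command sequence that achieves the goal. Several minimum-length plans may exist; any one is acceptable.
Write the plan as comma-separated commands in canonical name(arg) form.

turn(left), turn(left)

from: (3, 2) facing W
t=1 turn(left) ⇒ (3, 2) facing S
t=2 turn(left) ⇒ (3, 2) facing E
shorter routes all fall short; 2 is best.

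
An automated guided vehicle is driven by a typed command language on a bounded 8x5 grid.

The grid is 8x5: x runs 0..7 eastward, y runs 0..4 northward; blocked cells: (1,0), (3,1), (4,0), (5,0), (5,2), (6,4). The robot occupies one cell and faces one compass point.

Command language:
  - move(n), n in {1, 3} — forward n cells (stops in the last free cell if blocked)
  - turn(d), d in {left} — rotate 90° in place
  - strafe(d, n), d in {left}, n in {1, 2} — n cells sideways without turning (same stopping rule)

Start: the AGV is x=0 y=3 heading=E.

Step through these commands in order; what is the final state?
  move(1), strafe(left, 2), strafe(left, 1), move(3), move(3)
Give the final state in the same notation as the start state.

x=5 y=4 heading=E

begin: x=0 y=3 heading=E
[1] after move(1): x=1 y=3 heading=E
[2] after strafe(left, 2): x=1 y=4 heading=E
[3] after strafe(left, 1): x=1 y=4 heading=E
[4] after move(3): x=4 y=4 heading=E
[5] after move(3): x=5 y=4 heading=E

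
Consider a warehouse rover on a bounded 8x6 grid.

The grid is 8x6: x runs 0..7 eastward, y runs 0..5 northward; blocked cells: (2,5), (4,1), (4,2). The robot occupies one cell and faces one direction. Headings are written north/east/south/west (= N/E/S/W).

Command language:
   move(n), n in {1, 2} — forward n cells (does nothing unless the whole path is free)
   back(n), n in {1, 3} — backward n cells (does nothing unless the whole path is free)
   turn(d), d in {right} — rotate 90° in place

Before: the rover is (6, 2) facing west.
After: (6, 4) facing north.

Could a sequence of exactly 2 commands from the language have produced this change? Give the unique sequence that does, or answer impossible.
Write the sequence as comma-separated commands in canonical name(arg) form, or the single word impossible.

key: order matters: swapping turn(right) and move(2) lands elsewhere
t0: (6, 2) facing west
[1] after turn(right): (6, 2) facing north
[2] after move(2): (6, 4) facing north
no rival 2-sequence matches.

turn(right), move(2)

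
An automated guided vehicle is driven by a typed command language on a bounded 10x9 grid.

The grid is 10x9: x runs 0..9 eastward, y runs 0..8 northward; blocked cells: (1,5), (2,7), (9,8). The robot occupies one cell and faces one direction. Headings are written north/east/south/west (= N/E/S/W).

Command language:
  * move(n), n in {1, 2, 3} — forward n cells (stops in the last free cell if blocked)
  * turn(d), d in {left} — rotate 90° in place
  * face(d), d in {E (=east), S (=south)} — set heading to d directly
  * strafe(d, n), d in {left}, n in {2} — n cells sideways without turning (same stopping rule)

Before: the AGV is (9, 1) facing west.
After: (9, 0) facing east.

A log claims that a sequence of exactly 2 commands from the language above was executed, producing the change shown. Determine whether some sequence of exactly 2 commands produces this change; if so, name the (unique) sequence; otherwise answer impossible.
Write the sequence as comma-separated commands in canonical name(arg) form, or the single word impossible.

strafe(left, 2), face(E)

key: position moved to (9,0) AND the heading swung to E — translation plus rotation needed
initial: (9, 1) facing west
step 1 (strafe(left, 2)): (9, 0) facing west
step 2 (face(E)): (9, 0) facing east
no rival 2-sequence matches.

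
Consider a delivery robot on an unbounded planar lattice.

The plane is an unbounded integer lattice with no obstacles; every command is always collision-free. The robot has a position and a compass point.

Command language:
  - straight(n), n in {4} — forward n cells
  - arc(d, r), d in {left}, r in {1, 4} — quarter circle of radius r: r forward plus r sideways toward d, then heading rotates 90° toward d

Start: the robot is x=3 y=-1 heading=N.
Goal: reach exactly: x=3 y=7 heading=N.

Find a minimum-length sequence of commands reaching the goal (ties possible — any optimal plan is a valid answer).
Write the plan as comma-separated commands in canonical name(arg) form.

straight(4), straight(4)

begin: x=3 y=-1 heading=N
[1] after straight(4): x=3 y=3 heading=N
[2] after straight(4): x=3 y=7 heading=N
minimal: 2 command(s), checked below 2.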